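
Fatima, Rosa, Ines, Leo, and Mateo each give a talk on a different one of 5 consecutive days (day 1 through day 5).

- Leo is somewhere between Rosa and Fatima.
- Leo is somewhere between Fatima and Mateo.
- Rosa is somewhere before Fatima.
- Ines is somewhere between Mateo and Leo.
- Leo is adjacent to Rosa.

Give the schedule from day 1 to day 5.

From clue 1: Leo is in {2,3,4}.
From clues 1–3: Fatima is in {4,5}.
From clues 1–4: Leo → day 4, Fatima → day 5.
From clues 1–5: Mateo → day 1, Ines → day 2, Rosa → day 3.

Mateo, Ines, Rosa, Leo, Fatima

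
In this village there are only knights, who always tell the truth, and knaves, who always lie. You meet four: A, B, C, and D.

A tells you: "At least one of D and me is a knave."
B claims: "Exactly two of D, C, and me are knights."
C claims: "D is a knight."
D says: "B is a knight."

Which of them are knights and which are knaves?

Consider A. Suppose A is a knave.
Then A's own statement would have to be false, but it can't be — contradiction.
So A is a knight.
Consider B. Suppose B is a knight.
Then no assignment of the remaining roles makes every statement match its speaker's type — contradiction.
So B is a knave.
With that fixed, D's statement is false, so D is a knave.
With that fixed, C's statement is false, so C is a knave.

A: knight, B: knave, C: knave, D: knave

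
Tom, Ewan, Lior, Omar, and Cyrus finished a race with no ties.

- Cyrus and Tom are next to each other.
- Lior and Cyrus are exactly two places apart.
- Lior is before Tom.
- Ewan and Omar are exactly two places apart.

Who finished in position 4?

Cyrus

With clues 1–3, Lior is ruled out for place 4.
With clues 1–4, Ewan, Omar, and Tom are ruled out for place 4.
So place 4 is Cyrus.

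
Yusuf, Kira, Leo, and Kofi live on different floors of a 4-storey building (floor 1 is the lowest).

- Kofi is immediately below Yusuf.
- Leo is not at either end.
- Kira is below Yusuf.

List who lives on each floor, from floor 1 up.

Kira, Leo, Kofi, Yusuf

From clue 1: Yusuf is in {2,3,4}.
From clues 1–2: Yusuf is in {2,4}.
From clues 1–3: Kira → floor 1, Leo → floor 2, Kofi → floor 3, Yusuf → floor 4.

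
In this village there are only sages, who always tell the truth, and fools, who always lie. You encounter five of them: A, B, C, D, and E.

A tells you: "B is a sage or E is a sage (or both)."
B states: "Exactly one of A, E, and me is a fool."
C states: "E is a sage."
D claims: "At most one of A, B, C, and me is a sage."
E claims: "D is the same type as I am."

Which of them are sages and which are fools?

A: fool, B: fool, C: fool, D: sage, E: fool

Consider A. Suppose A is a sage.
Then no assignment of the remaining roles makes every statement match its speaker's type — contradiction.
So A is a fool.
Consider B. Suppose B is a sage.
Then A's statement comes out true, contradicting A being a fool.
So B is a fool.
Consider C. Suppose C is a sage.
Then whichever role D has, D's statement has the wrong truth value — contradiction.
So C is a fool.
With that fixed, D's statement is true, so D is a sage.
Consider E. Suppose E is a sage.
Then A's statement comes out true, contradicting A being a fool.
So E is a fool.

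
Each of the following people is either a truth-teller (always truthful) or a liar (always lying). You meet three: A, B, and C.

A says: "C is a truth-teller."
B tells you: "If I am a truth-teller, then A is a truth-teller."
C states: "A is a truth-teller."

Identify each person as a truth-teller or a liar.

Consider A. Suppose A is a liar.
Then whichever role B has, B's statement has the wrong truth value — contradiction.
So A is a truth-teller.
With that fixed, B's statement is true, so B is a truth-teller.
With that fixed, C's statement is true, so C is a truth-teller.

A: truth-teller, B: truth-teller, C: truth-teller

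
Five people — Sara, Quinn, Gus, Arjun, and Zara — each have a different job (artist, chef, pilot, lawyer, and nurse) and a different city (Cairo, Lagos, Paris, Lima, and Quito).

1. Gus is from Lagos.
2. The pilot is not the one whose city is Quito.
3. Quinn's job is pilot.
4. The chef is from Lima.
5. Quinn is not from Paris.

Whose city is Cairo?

Clue 1 rules out Gus for the one with city Cairo.
With clues 1–5, Arjun, Sara, and Zara are impossible for the one with city Cairo.
That leaves Quinn.

Quinn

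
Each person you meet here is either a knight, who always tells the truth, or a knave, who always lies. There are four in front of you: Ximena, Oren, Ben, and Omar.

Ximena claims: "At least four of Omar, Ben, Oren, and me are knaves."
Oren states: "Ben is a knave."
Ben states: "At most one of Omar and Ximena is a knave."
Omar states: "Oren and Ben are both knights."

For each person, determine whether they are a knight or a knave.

Consider Ximena. Suppose Ximena is a knight.
Then Ximena's own statement would have to be true, but it can't be — contradiction.
So Ximena is a knave.
Consider Oren. Suppose Oren is a knave.
Then no assignment of the remaining roles makes every statement match its speaker's type — contradiction.
So Oren is a knight.
Consider Ben. Suppose Ben is a knight.
Then Oren's statement comes out false, contradicting Oren being a knight.
So Ben is a knave.
With that fixed, Omar's statement is false, so Omar is a knave.

Ximena: knave, Oren: knight, Ben: knave, Omar: knave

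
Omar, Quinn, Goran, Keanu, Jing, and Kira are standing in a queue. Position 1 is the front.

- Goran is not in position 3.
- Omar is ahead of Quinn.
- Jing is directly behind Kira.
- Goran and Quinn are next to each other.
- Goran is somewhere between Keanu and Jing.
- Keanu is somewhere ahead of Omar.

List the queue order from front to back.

Keanu, Omar, Quinn, Goran, Kira, Jing

From clue 1: Goran is in {1,2,4,5,6}.
From clues 1–2: Omar is in {1,2,3,4,5}.
From clues 1–4: Omar is in {1,2,3,4}.
From clues 1–5: Goran is in {4,5}.
From clues 1–6: Keanu → position 1, Omar → position 2, Quinn → position 3, Goran → position 4, Kira → position 5, Jing → position 6.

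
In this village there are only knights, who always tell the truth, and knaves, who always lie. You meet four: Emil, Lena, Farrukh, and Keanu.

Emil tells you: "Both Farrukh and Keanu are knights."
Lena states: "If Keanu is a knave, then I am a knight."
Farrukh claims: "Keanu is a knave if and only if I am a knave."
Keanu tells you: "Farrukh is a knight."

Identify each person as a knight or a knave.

Consider Emil. Suppose Emil is a knave.
Then no assignment of the remaining roles makes every statement match its speaker's type — contradiction.
So Emil is a knight.
Consider Lena. Suppose Lena is a knave.
Then no assignment of the remaining roles makes every statement match its speaker's type — contradiction.
So Lena is a knight.
Consider Farrukh. Suppose Farrukh is a knave.
Then Emil's statement comes out false, contradicting Emil being a knight.
So Farrukh is a knight.
With that fixed, Keanu's statement is true, so Keanu is a knight.

Emil: knight, Lena: knight, Farrukh: knight, Keanu: knight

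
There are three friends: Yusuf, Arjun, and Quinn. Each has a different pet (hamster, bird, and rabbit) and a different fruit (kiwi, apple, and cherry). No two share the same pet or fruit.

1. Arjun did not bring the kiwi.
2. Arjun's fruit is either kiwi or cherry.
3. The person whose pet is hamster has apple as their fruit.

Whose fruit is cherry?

Arjun

With clues 1–2, Quinn and Yusuf are impossible for the one with fruit cherry.
That leaves Arjun.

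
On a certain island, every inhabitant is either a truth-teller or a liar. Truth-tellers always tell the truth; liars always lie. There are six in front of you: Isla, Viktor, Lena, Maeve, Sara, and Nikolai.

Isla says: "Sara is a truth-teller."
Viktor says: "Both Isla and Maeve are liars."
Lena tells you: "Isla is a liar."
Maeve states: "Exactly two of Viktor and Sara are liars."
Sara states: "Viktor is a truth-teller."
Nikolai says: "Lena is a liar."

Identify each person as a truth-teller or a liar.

Isla: liar, Viktor: liar, Lena: truth-teller, Maeve: truth-teller, Sara: liar, Nikolai: liar

Consider Isla. Suppose Isla is a truth-teller.
Then no assignment of the remaining roles makes every statement match its speaker's type — contradiction.
So Isla is a liar.
With that fixed, Lena's statement is true, so Lena is a truth-teller.
With that fixed, Nikolai's statement is false, so Nikolai is a liar.
Consider Viktor. Suppose Viktor is a truth-teller.
Then no assignment of the remaining roles makes every statement match its speaker's type — contradiction.
So Viktor is a liar.
With that fixed, Sara's statement is false, so Sara is a liar.
With that fixed, Maeve's statement is true, so Maeve is a truth-teller.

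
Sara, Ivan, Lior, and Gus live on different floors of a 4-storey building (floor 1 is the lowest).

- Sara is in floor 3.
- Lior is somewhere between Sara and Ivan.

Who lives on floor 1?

With clue 1, Sara is ruled out for floor 1.
With clues 1–2, Gus and Lior are ruled out for floor 1.
So floor 1 is Ivan.

Ivan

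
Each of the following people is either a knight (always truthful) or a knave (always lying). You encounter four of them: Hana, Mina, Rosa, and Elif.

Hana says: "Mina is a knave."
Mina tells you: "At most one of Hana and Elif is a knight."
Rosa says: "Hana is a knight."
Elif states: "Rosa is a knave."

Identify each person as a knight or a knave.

Hana: knave, Mina: knight, Rosa: knave, Elif: knight

Consider Hana. Suppose Hana is a knight.
Then no assignment of the remaining roles makes every statement match its speaker's type — contradiction.
So Hana is a knave.
With that fixed, Mina's statement is true, so Mina is a knight.
With that fixed, Rosa's statement is false, so Rosa is a knave.
With that fixed, Elif's statement is true, so Elif is a knight.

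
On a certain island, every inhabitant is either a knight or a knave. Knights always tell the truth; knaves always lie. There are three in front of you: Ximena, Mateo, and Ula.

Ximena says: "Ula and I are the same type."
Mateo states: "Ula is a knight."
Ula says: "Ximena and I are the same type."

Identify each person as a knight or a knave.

Ximena: knight, Mateo: knight, Ula: knight

Consider Ximena. Suppose Ximena is a knave.
Then whichever role Ula has, Ula's statement has the wrong truth value — contradiction.
So Ximena is a knight.
Consider Mateo. Suppose Mateo is a knave.
Then no assignment of the remaining roles makes every statement match its speaker's type — contradiction.
So Mateo is a knight.
Consider Ula. Suppose Ula is a knave.
Then Ximena's statement comes out false, contradicting Ximena being a knight.
So Ula is a knight.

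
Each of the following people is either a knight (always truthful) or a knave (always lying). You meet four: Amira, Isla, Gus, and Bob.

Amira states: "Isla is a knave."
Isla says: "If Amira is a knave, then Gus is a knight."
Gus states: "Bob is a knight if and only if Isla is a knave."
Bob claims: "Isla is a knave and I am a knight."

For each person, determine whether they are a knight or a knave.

Consider Amira. Suppose Amira is a knight.
Then no assignment of the remaining roles makes every statement match its speaker's type — contradiction.
So Amira is a knave.
Consider Isla. Suppose Isla is a knave.
Then Amira's statement comes out true, contradicting Amira being a knave.
So Isla is a knight.
With that fixed, Bob's statement is false, so Bob is a knave.
With that fixed, Gus's statement is true, so Gus is a knight.

Amira: knave, Isla: knight, Gus: knight, Bob: knave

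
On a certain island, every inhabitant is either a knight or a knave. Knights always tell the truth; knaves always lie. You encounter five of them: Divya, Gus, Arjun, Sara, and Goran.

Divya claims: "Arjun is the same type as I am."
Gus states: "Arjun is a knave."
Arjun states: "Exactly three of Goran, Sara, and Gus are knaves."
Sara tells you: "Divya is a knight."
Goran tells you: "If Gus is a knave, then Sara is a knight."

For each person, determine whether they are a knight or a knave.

Divya: knave, Gus: knave, Arjun: knight, Sara: knave, Goran: knave

Consider Divya. Suppose Divya is a knight.
Then no assignment of the remaining roles makes every statement match its speaker's type — contradiction.
So Divya is a knave.
With that fixed, Sara's statement is false, so Sara is a knave.
Consider Gus. Suppose Gus is a knight.
Then no assignment of the remaining roles makes every statement match its speaker's type — contradiction.
So Gus is a knave.
With that fixed, Goran's statement is false, so Goran is a knave.
With that fixed, Arjun's statement is true, so Arjun is a knight.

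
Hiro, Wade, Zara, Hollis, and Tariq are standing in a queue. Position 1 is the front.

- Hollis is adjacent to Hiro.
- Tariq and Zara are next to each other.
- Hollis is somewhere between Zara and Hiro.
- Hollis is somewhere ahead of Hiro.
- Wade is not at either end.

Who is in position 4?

With clues 1–2, Wade is ruled out for position 4.
With clues 1–4, Tariq and Zara are ruled out for position 4.
With clues 1–5, Hiro is ruled out for position 4.
So position 4 is Hollis.

Hollis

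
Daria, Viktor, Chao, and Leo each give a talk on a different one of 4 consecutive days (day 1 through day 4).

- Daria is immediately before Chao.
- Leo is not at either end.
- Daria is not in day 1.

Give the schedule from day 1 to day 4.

From clue 1: Daria is in {1,2,3}.
From clues 1–2: Daria is in {1,3}.
From clues 1–3: Viktor → day 1, Leo → day 2, Daria → day 3, Chao → day 4.

Viktor, Leo, Daria, Chao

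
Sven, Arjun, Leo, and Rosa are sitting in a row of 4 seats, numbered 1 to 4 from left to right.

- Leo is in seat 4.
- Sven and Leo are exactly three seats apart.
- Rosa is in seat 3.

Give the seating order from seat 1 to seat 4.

Sven, Arjun, Rosa, Leo

From clue 1: Leo → seat 4.
From clues 1–2: Sven → seat 1.
From clues 1–3: Arjun → seat 2, Rosa → seat 3.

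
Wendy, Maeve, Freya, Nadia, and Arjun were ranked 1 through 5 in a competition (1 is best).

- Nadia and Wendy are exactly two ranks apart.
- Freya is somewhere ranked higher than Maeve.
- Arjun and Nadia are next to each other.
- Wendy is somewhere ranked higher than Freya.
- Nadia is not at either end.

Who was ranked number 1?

With clues 1–2, Maeve is ruled out for rank 1.
With clues 1–4, Arjun and Freya are ruled out for rank 1.
With clues 1–5, Nadia is ruled out for rank 1.
So rank 1 is Wendy.

Wendy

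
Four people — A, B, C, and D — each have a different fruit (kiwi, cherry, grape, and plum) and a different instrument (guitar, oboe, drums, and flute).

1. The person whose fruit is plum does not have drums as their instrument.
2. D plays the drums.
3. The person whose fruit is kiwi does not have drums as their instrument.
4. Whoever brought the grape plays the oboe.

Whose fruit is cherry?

D

With clues 1–4, A, B, and C are impossible for the one with fruit cherry.
That leaves D.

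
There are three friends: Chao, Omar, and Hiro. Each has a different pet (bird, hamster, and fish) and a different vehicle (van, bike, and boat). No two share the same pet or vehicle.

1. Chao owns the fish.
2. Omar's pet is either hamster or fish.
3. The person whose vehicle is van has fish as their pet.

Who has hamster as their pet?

Omar

Clue 1 rules out Chao for the one with pet hamster.
With clues 1–2, Hiro is impossible for the one with pet hamster.
That leaves Omar.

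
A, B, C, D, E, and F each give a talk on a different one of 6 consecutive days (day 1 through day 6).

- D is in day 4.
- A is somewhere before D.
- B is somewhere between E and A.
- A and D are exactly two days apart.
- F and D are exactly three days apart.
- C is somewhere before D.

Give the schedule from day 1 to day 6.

From clue 1: D → day 4.
From clues 1–2: A is in {1,2,3}.
From clues 1–4: A → day 2.
From clues 1–5: F → day 1.
From clues 1–6: C → day 3, B → day 5, E → day 6.

F, A, C, D, B, E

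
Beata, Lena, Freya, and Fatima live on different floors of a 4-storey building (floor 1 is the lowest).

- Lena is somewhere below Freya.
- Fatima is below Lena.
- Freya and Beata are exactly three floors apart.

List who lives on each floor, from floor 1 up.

From clue 1: Lena is in {1,2,3}.
From clues 1–2: Lena is in {2,3}.
From clues 1–3: Beata → floor 1, Fatima → floor 2, Lena → floor 3, Freya → floor 4.

Beata, Fatima, Lena, Freya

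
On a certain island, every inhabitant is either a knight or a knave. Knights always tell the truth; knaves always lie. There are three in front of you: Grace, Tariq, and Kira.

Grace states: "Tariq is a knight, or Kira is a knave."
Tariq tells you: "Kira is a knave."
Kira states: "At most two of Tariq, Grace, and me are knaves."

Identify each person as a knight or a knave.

Consider Grace. Suppose Grace is a knight.
Then no assignment of the remaining roles makes every statement match its speaker's type — contradiction.
So Grace is a knave.
Consider Tariq. Suppose Tariq is a knight.
Then Grace's statement comes out true, contradicting Grace being a knave.
So Tariq is a knave.
Consider Kira. Suppose Kira is a knave.
Then Grace's statement comes out true, contradicting Grace being a knave.
So Kira is a knight.

Grace: knave, Tariq: knave, Kira: knight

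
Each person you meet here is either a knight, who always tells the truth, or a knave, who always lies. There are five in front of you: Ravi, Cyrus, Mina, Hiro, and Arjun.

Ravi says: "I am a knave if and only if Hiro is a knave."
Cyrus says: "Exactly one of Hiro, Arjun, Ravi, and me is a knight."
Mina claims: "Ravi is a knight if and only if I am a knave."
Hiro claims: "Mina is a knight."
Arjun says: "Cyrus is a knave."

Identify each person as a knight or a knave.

Consider Ravi. Suppose Ravi is a knight.
Then whichever role Mina has, Mina's statement has the wrong truth value — contradiction.
So Ravi is a knave.
Consider Cyrus. Suppose Cyrus is a knight.
Then no assignment of the remaining roles makes every statement match its speaker's type — contradiction.
So Cyrus is a knave.
With that fixed, Arjun's statement is true, so Arjun is a knight.
Consider Mina. Suppose Mina is a knave.
Then no assignment of the remaining roles makes every statement match its speaker's type — contradiction.
So Mina is a knight.
With that fixed, Hiro's statement is true, so Hiro is a knight.

Ravi: knave, Cyrus: knave, Mina: knight, Hiro: knight, Arjun: knight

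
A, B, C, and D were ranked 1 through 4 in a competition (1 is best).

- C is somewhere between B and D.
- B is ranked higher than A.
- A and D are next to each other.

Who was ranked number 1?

With clue 1, C is ruled out for rank 1.
With clues 1–2, A is ruled out for rank 1.
With clues 1–3, D is ruled out for rank 1.
So rank 1 is B.

B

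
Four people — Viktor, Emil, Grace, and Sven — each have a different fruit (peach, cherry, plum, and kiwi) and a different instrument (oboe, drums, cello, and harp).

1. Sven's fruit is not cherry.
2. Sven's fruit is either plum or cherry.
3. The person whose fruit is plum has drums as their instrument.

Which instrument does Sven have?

With clues 1–3, cello, harp, and oboe are impossible for Sven's instrument.
That leaves drums.

drums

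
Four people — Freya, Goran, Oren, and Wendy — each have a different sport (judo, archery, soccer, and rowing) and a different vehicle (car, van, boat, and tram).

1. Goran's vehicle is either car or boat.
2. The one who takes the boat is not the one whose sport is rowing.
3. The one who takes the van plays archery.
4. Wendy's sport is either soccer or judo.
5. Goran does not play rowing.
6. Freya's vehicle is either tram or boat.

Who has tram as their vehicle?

Freya

Clue 1 rules out Goran for the one with vehicle tram.
With clues 1–6, Oren and Wendy are impossible for the one with vehicle tram.
That leaves Freya.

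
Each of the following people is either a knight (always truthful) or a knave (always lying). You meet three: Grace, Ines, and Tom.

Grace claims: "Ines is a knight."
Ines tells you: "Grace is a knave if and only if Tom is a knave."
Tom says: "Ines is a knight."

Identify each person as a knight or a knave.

Consider Grace. Suppose Grace is a knave.
Then no assignment of the remaining roles makes every statement match its speaker's type — contradiction.
So Grace is a knight.
Consider Ines. Suppose Ines is a knave.
Then Grace's statement comes out false, contradicting Grace being a knight.
So Ines is a knight.
With that fixed, Tom's statement is true, so Tom is a knight.

Grace: knight, Ines: knight, Tom: knight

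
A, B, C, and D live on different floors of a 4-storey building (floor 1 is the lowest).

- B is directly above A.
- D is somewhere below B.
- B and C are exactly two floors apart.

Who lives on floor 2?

With clues 1–2, B is ruled out for floor 2.
With clues 1–3, A and D are ruled out for floor 2.
So floor 2 is C.

C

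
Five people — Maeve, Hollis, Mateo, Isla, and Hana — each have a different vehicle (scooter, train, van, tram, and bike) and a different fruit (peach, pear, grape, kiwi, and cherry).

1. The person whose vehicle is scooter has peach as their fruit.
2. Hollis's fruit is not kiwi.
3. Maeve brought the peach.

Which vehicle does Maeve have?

scooter

With clues 1–3, bike, train, tram, and van are impossible for Maeve's vehicle.
That leaves scooter.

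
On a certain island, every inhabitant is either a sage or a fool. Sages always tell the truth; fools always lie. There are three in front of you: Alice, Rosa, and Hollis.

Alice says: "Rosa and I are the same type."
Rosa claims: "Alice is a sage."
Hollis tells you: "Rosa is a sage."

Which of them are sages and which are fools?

Alice: sage, Rosa: sage, Hollis: sage

Consider Alice. Suppose Alice is a fool.
Then no assignment of the remaining roles makes every statement match its speaker's type — contradiction.
So Alice is a sage.
With that fixed, Rosa's statement is true, so Rosa is a sage.
With that fixed, Hollis's statement is true, so Hollis is a sage.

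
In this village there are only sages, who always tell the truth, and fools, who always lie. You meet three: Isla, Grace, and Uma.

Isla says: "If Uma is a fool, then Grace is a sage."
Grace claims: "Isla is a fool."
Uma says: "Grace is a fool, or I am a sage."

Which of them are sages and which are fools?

Isla: sage, Grace: fool, Uma: sage

Consider Isla. Suppose Isla is a fool.
Then no assignment of the remaining roles makes every statement match its speaker's type — contradiction.
So Isla is a sage.
With that fixed, Grace's statement is false, so Grace is a fool.
With that fixed, Uma's statement is true, so Uma is a sage.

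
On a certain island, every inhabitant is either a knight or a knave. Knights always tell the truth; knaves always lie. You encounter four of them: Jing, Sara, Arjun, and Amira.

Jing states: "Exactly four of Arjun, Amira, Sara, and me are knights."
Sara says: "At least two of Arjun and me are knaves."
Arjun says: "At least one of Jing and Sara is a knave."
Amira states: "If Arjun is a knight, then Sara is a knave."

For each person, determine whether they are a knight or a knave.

Jing: knave, Sara: knave, Arjun: knight, Amira: knight

Consider Jing. Suppose Jing is a knight.
Then no assignment of the remaining roles makes every statement match its speaker's type — contradiction.
So Jing is a knave.
With that fixed, Arjun's statement is true, so Arjun is a knight.
With that fixed, Sara's statement is false, so Sara is a knave.
With that fixed, Amira's statement is true, so Amira is a knight.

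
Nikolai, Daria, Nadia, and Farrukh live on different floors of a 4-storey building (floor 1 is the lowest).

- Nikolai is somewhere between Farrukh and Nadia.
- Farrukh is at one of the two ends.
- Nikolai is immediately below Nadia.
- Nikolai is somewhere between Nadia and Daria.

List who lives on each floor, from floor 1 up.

Farrukh, Daria, Nikolai, Nadia

From clue 1: Nikolai is in {2,3}.
From clues 1–3: Farrukh → floor 1.
From clues 1–4: Daria → floor 2, Nikolai → floor 3, Nadia → floor 4.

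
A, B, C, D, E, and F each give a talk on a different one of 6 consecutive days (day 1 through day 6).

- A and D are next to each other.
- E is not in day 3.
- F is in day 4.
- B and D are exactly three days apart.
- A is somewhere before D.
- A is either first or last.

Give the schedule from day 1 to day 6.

A, D, C, F, B, E

From clues 1–2: E is in {1,2,4,5,6}.
From clues 1–3: F → day 4.
From clues 1–4: B is in {2,3,5,6}.
From clues 1–5: A is in {1,2,5}.
From clues 1–6: A → day 1, D → day 2, C → day 3, B → day 5, E → day 6.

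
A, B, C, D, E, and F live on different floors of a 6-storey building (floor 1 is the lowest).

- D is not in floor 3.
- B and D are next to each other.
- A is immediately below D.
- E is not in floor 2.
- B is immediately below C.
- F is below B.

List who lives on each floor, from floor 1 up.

From clue 1: D is in {1,2,4,5,6}.
From clues 1–3: A is in {1,3,4}.
From clues 1–5: A is in {1,3}.
From clues 1–6: E → floor 1, F → floor 2, A → floor 3, D → floor 4, B → floor 5, C → floor 6.

E, F, A, D, B, C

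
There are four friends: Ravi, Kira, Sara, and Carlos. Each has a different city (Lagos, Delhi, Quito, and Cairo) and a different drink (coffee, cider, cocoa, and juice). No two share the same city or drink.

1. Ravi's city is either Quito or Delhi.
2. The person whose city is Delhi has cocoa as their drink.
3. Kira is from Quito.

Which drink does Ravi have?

cocoa

With clues 1–3, cider, coffee, and juice are impossible for Ravi's drink.
That leaves cocoa.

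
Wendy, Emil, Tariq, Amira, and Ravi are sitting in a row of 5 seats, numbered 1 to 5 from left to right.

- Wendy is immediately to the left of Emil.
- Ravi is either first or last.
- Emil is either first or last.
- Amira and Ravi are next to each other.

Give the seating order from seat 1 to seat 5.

Ravi, Amira, Tariq, Wendy, Emil

From clue 1: Wendy is in {1,2,3,4}.
From clues 1–2: Ravi is in {1,5}.
From clues 1–3: Ravi → seat 1, Wendy → seat 4, Emil → seat 5.
From clues 1–4: Amira → seat 2, Tariq → seat 3.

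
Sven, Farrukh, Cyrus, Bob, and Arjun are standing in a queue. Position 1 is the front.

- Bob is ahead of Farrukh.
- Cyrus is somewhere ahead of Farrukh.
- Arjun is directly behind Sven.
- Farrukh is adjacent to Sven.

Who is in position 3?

With clues 1–4, Arjun, Bob, Cyrus, and Sven are ruled out for position 3.
So position 3 is Farrukh.

Farrukh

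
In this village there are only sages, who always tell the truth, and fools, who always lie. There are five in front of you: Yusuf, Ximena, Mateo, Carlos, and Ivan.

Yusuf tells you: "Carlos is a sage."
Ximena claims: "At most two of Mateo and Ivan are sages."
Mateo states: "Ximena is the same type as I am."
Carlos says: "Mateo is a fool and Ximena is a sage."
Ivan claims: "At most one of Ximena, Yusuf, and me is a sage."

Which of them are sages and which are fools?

Regardless of anyone's role, Ximena's statement is true, so Ximena is a sage.
Consider Yusuf. Suppose Yusuf is a fool.
Then whichever role Ivan has, Ivan's statement has the wrong truth value — contradiction.
So Yusuf is a sage.
With that fixed, Ivan's statement is false, so Ivan is a fool.
Consider Mateo. Suppose Mateo is a sage.
Then no assignment of the remaining roles makes every statement match its speaker's type — contradiction.
So Mateo is a fool.
With that fixed, Carlos's statement is true, so Carlos is a sage.

Yusuf: sage, Ximena: sage, Mateo: fool, Carlos: sage, Ivan: fool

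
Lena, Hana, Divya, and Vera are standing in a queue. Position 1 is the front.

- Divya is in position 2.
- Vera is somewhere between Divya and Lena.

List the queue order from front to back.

Hana, Divya, Vera, Lena

From clue 1: Divya → position 2.
From clues 1–2: Hana → position 1, Vera → position 3, Lena → position 4.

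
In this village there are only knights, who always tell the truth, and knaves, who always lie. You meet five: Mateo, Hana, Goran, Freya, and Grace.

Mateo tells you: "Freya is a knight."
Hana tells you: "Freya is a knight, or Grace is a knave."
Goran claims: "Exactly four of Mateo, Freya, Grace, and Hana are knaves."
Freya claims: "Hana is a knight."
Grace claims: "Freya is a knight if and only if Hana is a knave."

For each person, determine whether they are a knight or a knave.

Mateo: knight, Hana: knight, Goran: knave, Freya: knight, Grace: knave

Consider Mateo. Suppose Mateo is a knave.
Then no assignment of the remaining roles makes every statement match its speaker's type — contradiction.
So Mateo is a knight.
With that fixed, Goran's statement is false, so Goran is a knave.
Consider Hana. Suppose Hana is a knave.
Then no assignment of the remaining roles makes every statement match its speaker's type — contradiction.
So Hana is a knight.
With that fixed, Freya's statement is true, so Freya is a knight.
With that fixed, Grace's statement is false, so Grace is a knave.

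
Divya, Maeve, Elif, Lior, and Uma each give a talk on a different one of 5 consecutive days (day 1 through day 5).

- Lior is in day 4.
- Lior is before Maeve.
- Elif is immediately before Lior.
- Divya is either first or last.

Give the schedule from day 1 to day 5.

Divya, Uma, Elif, Lior, Maeve

From clue 1: Lior → day 4.
From clues 1–2: Maeve → day 5.
From clues 1–3: Elif → day 3.
From clues 1–4: Divya → day 1, Uma → day 2.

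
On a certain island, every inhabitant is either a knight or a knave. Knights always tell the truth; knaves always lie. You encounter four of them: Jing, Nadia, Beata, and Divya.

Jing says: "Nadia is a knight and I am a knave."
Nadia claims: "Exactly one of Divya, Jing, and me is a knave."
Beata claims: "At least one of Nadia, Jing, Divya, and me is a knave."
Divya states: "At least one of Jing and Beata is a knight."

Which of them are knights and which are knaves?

Jing: knave, Nadia: knave, Beata: knight, Divya: knight

Consider Jing. Suppose Jing is a knight.
Then Jing's own statement would have to be true, but it can't be — contradiction.
So Jing is a knave.
With that fixed, Beata's statement is true, so Beata is a knight.
With that fixed, Divya's statement is true, so Divya is a knight.
Consider Nadia. Suppose Nadia is a knight.
Then Jing's statement comes out true, contradicting Jing being a knave.
So Nadia is a knave.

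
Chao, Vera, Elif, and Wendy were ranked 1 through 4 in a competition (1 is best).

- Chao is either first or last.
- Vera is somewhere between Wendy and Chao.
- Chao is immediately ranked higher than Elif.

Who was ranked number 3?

Vera

With clue 1, Chao is ruled out for rank 3.
With clues 1–3, Elif and Wendy are ruled out for rank 3.
So rank 3 is Vera.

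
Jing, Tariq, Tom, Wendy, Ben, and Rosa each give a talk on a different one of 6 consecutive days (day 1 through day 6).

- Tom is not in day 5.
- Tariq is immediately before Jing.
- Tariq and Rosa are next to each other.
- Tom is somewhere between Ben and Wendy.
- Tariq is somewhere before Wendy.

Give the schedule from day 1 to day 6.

Ben, Tom, Rosa, Tariq, Jing, Wendy

From clue 1: Tom is in {1,2,3,4,6}.
From clues 1–2: Jing is in {2,3,4,5,6}.
From clues 1–3: Jing is in {3,4,5,6}.
From clues 1–4: Tom → day 2.
From clues 1–5: Ben → day 1, Rosa → day 3, Tariq → day 4, Jing → day 5, Wendy → day 6.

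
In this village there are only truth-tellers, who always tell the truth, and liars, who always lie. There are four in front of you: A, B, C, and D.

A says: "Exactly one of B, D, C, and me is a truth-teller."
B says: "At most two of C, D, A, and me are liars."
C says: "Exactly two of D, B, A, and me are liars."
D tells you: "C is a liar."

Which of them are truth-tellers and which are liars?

A: liar, B: truth-teller, C: truth-teller, D: liar

Consider A. Suppose A is a truth-teller.
Then no assignment of the remaining roles makes every statement match its speaker's type — contradiction.
So A is a liar.
Consider B. Suppose B is a liar.
Then no assignment of the remaining roles makes every statement match its speaker's type — contradiction.
So B is a truth-teller.
Consider C. Suppose C is a liar.
Then no assignment of the remaining roles makes every statement match its speaker's type — contradiction.
So C is a truth-teller.
With that fixed, D's statement is false, so D is a liar.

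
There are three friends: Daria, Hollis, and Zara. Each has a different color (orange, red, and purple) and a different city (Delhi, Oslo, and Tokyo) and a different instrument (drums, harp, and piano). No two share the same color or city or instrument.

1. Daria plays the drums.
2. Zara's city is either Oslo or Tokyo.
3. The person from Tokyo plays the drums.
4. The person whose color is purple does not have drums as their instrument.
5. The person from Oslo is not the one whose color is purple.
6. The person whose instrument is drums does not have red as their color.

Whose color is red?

With clues 1–5, Hollis is impossible for the one with color red.
With clues 1–6, Daria is impossible for the one with color red.
That leaves Zara.

Zara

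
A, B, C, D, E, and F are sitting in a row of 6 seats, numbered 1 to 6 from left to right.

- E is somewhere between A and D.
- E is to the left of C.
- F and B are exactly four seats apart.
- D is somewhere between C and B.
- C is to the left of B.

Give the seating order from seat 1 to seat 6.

A, F, E, C, D, B

From clue 1: E is in {2,3,4,5}.
From clues 1–2: E is in {2,3,4}.
From clues 1–3: E → seat 3.
From clues 1–4: B is in {1,2,6}.
From clues 1–5: A → seat 1, F → seat 2, C → seat 4, D → seat 5, B → seat 6.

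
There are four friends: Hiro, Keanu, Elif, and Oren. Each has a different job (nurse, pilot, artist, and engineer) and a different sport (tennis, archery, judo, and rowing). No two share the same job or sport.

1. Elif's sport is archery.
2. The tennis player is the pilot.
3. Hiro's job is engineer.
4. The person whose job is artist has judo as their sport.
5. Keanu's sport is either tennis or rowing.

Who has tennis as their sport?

Clue 1 rules out Elif for the one with sport tennis.
With clues 1–3, Hiro is impossible for the one with sport tennis.
With clues 1–5, Oren is impossible for the one with sport tennis.
That leaves Keanu.

Keanu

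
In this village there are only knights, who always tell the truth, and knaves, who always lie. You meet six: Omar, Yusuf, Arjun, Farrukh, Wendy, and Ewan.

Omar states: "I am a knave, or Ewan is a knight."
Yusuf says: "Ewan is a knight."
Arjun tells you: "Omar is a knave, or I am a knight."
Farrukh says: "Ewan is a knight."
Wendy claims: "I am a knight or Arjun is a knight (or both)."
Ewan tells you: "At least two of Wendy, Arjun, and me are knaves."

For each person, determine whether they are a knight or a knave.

Omar: knight, Yusuf: knight, Arjun: knave, Farrukh: knight, Wendy: knave, Ewan: knight

Consider Omar. Suppose Omar is a knave.
Then Omar's own statement would have to be false, but it can't be — contradiction.
So Omar is a knight.
Consider Yusuf. Suppose Yusuf is a knave.
Then no assignment of the remaining roles makes every statement match its speaker's type — contradiction.
So Yusuf is a knight.
Consider Arjun. Suppose Arjun is a knight.
Then no assignment of the remaining roles makes every statement match its speaker's type — contradiction.
So Arjun is a knave.
Consider Farrukh. Suppose Farrukh is a knave.
Then no assignment of the remaining roles makes every statement match its speaker's type — contradiction.
So Farrukh is a knight.
Consider Wendy. Suppose Wendy is a knight.
Then whichever role Ewan has, Ewan's statement has the wrong truth value — contradiction.
So Wendy is a knave.
With that fixed, Ewan's statement is true, so Ewan is a knight.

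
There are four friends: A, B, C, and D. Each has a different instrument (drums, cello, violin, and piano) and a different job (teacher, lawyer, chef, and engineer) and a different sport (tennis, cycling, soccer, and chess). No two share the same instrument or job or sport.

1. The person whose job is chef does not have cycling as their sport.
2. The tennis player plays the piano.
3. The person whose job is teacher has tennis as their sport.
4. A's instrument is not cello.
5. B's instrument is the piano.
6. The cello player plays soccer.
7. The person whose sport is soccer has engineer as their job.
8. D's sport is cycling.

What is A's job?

chef

With clues 1–5, teacher is impossible for A's job.
With clues 1–7, engineer is impossible for A's job.
With clues 1–8, lawyer is impossible for A's job.
That leaves chef.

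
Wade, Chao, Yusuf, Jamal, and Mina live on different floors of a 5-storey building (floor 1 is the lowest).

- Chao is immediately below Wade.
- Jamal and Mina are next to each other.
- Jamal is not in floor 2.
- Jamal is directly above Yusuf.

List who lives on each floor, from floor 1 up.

From clue 1: Wade is in {2,3,4,5}.
From clues 1–2: Yusuf is in {1,3,5}.
From clues 1–4: Chao → floor 1, Wade → floor 2, Yusuf → floor 3, Jamal → floor 4, Mina → floor 5.

Chao, Wade, Yusuf, Jamal, Mina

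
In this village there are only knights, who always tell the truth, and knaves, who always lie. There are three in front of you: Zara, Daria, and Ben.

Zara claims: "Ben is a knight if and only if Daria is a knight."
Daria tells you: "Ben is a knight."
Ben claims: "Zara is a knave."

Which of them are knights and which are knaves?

Consider Zara. Suppose Zara is a knave.
Then no assignment of the remaining roles makes every statement match its speaker's type — contradiction.
So Zara is a knight.
With that fixed, Ben's statement is false, so Ben is a knave.
With that fixed, Daria's statement is false, so Daria is a knave.

Zara: knight, Daria: knave, Ben: knave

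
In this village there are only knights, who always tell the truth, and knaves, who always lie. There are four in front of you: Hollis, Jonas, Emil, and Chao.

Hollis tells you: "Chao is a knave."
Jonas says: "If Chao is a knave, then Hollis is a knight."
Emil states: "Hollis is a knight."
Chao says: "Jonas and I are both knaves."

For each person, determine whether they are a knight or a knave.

Consider Hollis. Suppose Hollis is a knave.
Then no assignment of the remaining roles makes every statement match its speaker's type — contradiction.
So Hollis is a knight.
With that fixed, Jonas's statement is true, so Jonas is a knight.
With that fixed, Emil's statement is true, so Emil is a knight.
With that fixed, Chao's statement is false, so Chao is a knave.

Hollis: knight, Jonas: knight, Emil: knight, Chao: knave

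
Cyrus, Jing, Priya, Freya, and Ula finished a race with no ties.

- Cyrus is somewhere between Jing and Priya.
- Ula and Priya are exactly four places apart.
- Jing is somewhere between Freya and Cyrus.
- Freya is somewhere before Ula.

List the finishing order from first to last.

From clue 1: Cyrus is in {2,3,4}.
From clues 1–2: Priya is in {1,5}.
From clues 1–3: Jing → place 3.
From clues 1–4: Priya → place 1, Cyrus → place 2, Freya → place 4, Ula → place 5.

Priya, Cyrus, Jing, Freya, Ula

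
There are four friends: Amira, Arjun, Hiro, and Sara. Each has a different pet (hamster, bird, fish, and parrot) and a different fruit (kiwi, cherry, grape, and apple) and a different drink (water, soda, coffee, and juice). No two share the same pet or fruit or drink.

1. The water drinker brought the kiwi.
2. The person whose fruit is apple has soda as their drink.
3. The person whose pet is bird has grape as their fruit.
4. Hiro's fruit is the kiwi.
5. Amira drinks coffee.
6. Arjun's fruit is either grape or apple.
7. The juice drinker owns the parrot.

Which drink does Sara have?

juice

With clues 1–4, water is impossible for Sara's drink.
With clues 1–5, coffee is impossible for Sara's drink.
With clues 1–7, soda is impossible for Sara's drink.
That leaves juice.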